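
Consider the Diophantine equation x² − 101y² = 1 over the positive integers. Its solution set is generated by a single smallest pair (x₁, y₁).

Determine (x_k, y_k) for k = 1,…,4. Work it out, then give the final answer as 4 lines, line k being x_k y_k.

201 20
80801 8040
32481801 3232060
13057603201 1299280080

d=101: √d = [10; 20] (ℓ=1, odd), read p_1/q_1
k=0  a_k=10  p_k/q_k = 10/1
k=1  a_k=20  p_k/q_k = 201/20
fundamental: x₁=201, y₁=20  (since 40401 − 101·400 = 1)
(x_2, y_2) = (201·201 + 101·20·20, 201·20 + 20·201) = (80801, 8040)
(x_3, y_3) = (201·80801 + 101·20·8040, 201·8040 + 20·80801) = (32481801, 3232060)
(x_4, y_4) = (201·32481801 + 101·20·3232060, 201·3232060 + 20·32481801) = (13057603201, 1299280080)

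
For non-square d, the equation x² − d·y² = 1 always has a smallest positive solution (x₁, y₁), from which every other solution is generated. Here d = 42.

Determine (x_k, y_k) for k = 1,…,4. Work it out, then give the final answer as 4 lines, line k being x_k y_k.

13 2
337 52
8749 1350
227137 35048

d=42: √d = [6; 2,12] (ℓ=2, even), read p_1/q_1
a_0=6:  p_0=6·1+0=6,  q_0=6·0+1=1
a_1=2:  p_1=2·6+1=13,  q_1=2·1+0=2
fundamental: x₁=13, y₁=2  (since 169 − 42·4 = 1)
(13+2√42)^2 = 337 + 52√42
(13+2√42)^3 = 8749 + 1350√42
(13+2√42)^4 = 227137 + 35048√42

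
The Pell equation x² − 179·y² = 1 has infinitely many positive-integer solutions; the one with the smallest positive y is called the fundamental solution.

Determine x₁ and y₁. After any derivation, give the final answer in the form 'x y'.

4190210 313191

√179 = [13; 2,1,1,1,3,…,1,2,26, …], period ℓ=14 (even) → k=13
step 0: (13, 1)  from 13·(1,0) + (0,1)
…
step 2: (40, 3)  from 1·(27,2) + (13,1)
step 3: (67, 5)  from 1·(40,3) + (27,2)
…
step 5: (388, 29)  from 3·(107,8) + (67,5)
…
step 7: (26999, 2018)  from 13·(2047,153) + (388,29)
step 8: (137042, 10243)  from 5·(26999,2018) + (2047,153)
step 9: (438125, 32747)  from 3·(137042,10243) + (26999,2018)
…
step 11: (1013292, 75737)  from 1·(575167,42990) + (438125,32747)
step 12: (1588459, 118727)  from 1·(1013292,75737) + (575167,42990)
step 13: (4190210, 313191)  from 2·(1588459,118727) + (1013292,75737)
→ (4190210, 313191).  Check: 4190210²=17557859844100, 179·313191²=17557859844099, difference 1.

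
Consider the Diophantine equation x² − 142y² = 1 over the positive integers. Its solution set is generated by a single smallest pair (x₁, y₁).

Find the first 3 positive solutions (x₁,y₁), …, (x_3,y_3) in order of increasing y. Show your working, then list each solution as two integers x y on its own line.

143 12
40897 3432
11696399 981540

√142 → a₀=11, period (1,10,1,22); ℓ=4 even so k=3
k=0  a_k=11  p_k/q_k = 11/1
k=1  a_k=1  p_k/q_k = 12/1
k=2  a_k=10  p_k/q_k = 131/11
k=3  a_k=1  p_k/q_k = 143/12
fundamental: x₁=143, y₁=12  (since 20449 − 142·144 = 1)
(143+12√142)^2 = 40897 + 3432√142
(143+12√142)^3 = 11696399 + 981540√142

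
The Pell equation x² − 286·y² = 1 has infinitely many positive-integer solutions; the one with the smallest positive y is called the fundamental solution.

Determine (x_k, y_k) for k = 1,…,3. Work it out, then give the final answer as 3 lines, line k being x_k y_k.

√286 = [16; 1,10,3,3,2,3,3,10,1,32, …], period ℓ=10 (even) → k=9
step 0: (16, 1)  from 16·(1,0) + (0,1)
…
step 8: (512132, 30283)  from 10·(49703,2939) + (15102,893)
step 9: (561835, 33222)  from 1·(512132,30283) + (49703,2939)
(x₁, y₁) = (561835, 33222);  561835² − 286·33222² = 1 ✓
(x_2, y_2) = (561835·561835 + 286·33222·33222, 561835·33222 + 33222·561835) = (631317134449, 37330564740)
(x_3, y_3) = (561835·631317134449 + 286·33222·37330564740, 561835·37330564740 + 33222·631317134449) = (709392124465745995, 41947235681362578)

561835 33222
631317134449 37330564740
709392124465745995 41947235681362578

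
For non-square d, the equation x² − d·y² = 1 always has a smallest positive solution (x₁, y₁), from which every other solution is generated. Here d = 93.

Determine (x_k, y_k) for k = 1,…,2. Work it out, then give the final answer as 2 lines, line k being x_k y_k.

d=93: √d = [9; 1,1,1,4,6,4,1,1,1,18] (ℓ=10, even), read p_9/q_9
a_0=9:  p_0=9·1+0=9,  q_0=9·0+1=1
…
a_2=1:  p_2=1·10+9=19,  q_2=1·1+1=2
…
a_4=4:  p_4=4·29+19=135,  q_4=4·3+2=14
…
a_6=4:  p_6=4·839+135=3491,  q_6=4·87+14=362
…
a_8=1:  p_8=1·4330+3491=7821,  q_8=1·449+362=811
a_9=1:  p_9=1·7821+4330=12151,  q_9=1·811+449=1260
(x₁, y₁) = (12151, 1260);  12151² − 93·1260² = 1 ✓
n=2: (12151,1260)∘(12151,1260) = (12151·12151+93·1260·1260, 12151·1260+1260·12151) = (295293601,30620520)

12151 1260
295293601 30620520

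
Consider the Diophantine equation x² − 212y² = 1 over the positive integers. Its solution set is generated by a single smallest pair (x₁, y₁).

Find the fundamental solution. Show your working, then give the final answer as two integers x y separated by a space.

66249 4550

√212 → a₀=14, period (1,1,3,1,1,…,1,1,28); ℓ=14 even so k=13
a_0=14:  p_0=14·1+0=14,  q_0=14·0+1=1
…
a_9=1:  p_9=1·2781+2417=5198,  q_9=1·191+166=357
a_10=1:  p_10=1·5198+2781=7979,  q_10=1·357+191=548
…
a_12=1:  p_12=1·29135+7979=37114,  q_12=1·2001+548=2549
a_13=1:  p_13=1·37114+29135=66249,  q_13=1·2549+2001=4550
(x₁, y₁) = (66249, 4550);  66249² − 212·4550² = 1 ✓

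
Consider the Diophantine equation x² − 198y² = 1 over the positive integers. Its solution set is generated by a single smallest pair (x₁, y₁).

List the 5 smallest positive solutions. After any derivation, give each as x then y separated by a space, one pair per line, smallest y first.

[14; 14,28] for √198; ℓ=2 ⇒ convergent index 1
i=0: a=14 ⇒ p=14, q=1
i=1: a=14 ⇒ p=197, q=14
(x₁, y₁) = (197, 14);  197² − 198·14² = 1 ✓
(197+14√198)^2 = 77617 + 5516√198
(197+14√198)^3 = 30580901 + 2173290√198
(197+14√198)^4 = 12048797377 + 856270744√198
(197+14√198)^5 = 4747195585637 + 337368499846√198

197 14
77617 5516
30580901 2173290
12048797377 856270744
4747195585637 337368499846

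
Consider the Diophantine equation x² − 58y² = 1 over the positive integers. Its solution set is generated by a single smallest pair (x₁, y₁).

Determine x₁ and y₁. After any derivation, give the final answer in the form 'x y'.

d=58: √d = [7; 1,1,1,1,1,1,14] (ℓ=7, odd), read p_13/q_13
step 0: (7, 1)  from 7·(1,0) + (0,1)
…
step 2: (15, 2)  from 1·(8,1) + (7,1)
step 3: (23, 3)  from 1·(15,2) + (8,1)
step 4: (38, 5)  from 1·(23,3) + (15,2)
step 5: (61, 8)  from 1·(38,5) + (23,3)
…
step 8: (1546, 203)  from 1·(1447,190) + (99,13)
step 9: (2993, 393)  from 1·(1546,203) + (1447,190)
…
step 11: (7532, 989)  from 1·(4539,596) + (2993,393)
step 12: (12071, 1585)  from 1·(7532,989) + (4539,596)
step 13: (19603, 2574)  from 1·(12071,1585) + (7532,989)
(x₁, y₁) = (19603, 2574);  19603² − 58·2574² = 1 ✓

19603 2574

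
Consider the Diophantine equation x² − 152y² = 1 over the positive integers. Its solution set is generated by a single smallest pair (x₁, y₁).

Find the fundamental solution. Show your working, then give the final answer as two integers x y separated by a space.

√152 → a₀=12, period (3,24); ℓ=2 even so k=1
k=0  a_k=12  p_k/q_k = 12/1
k=1  a_k=3  p_k/q_k = 37/3
fundamental: x₁=37, y₁=3  (since 1369 − 152·9 = 1)

37 3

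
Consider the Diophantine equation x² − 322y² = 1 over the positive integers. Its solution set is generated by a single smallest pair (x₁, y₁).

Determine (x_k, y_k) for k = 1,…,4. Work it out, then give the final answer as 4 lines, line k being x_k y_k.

d=322: √d = [17; 1,16,1,34] (ℓ=4, even), read p_3/q_3
i=0: a=17 ⇒ p=17, q=1
…
i=2: a=16 ⇒ p=305, q=17
i=3: a=1 ⇒ p=323, q=18
fundamental: x₁=323, y₁=18  (since 104329 − 322·324 = 1)
k=2:  x_2 = 323·323+322·18·18 = 208657,  y_2 = 323·18+18·323 = 11628
k=3:  x_3 = 323·208657+322·18·11628 = 134792099,  y_3 = 323·11628+18·208657 = 7511670
k=4:  x_4 = 323·134792099+322·18·7511670 = 87075487297,  y_4 = 323·7511670+18·134792099 = 4852527192

323 18
208657 11628
134792099 7511670
87075487297 4852527192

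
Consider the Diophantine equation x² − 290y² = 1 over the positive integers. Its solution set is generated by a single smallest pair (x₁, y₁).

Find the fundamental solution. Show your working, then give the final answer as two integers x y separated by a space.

√290 → a₀=17, period (34); ℓ=1 odd so k=1
step 0: (17, 1)  from 17·(1,0) + (0,1)
step 1: (579, 34)  from 34·(17,1) + (1,0)
fundamental: x₁=579, y₁=34  (since 335241 − 290·1156 = 1)

579 34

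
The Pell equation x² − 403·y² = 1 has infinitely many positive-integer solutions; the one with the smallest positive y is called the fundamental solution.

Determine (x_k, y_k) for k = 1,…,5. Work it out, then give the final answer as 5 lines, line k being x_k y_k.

669878 33369
897473069767 44706317964
1202394930058086974 59895557730143415
1610915821914004898868577 80245432842261314788776
2158234137903017152358511160238 107509300122956754498421235241

√403 = [20; 13,2,1,3,1,3,1,2,13,40, …], period ℓ=10 (even) → k=9
a_0=20:  p_0=20·1+0=20,  q_0=20·0+1=1
…
a_5=1:  p_5=1·2951+803=3754,  q_5=1·147+40=187
…
a_7=1:  p_7=1·14213+3754=17967,  q_7=1·708+187=895
a_8=2:  p_8=2·17967+14213=50147,  q_8=2·895+708=2498
a_9=13:  p_9=13·50147+17967=669878,  q_9=13·2498+895=33369
fundamental: x₁=669878, y₁=33369  (since 448736534884 − 403·1113490161 = 1)
(669878+33369√403)^2 = 897473069767 + 44706317964√403
(669878+33369√403)^3 = 1202394930058086974 + 59895557730143415√403
(669878+33369√403)^4 = 1610915821914004898868577 + 80245432842261314788776√403
(669878+33369√403)^5 = 2158234137903017152358511160238 + 107509300122956754498421235241√403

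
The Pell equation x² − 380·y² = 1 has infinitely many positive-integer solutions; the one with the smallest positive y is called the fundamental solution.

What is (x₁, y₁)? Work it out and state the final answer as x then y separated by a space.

39 2

[19; 2,38] for √380; ℓ=2 ⇒ convergent index 1
k=0  a_k=19  p_k/q_k = 19/1
k=1  a_k=2  p_k/q_k = 39/2
→ (39, 2).  Check: 39²=1521, 380·2²=1520, difference 1.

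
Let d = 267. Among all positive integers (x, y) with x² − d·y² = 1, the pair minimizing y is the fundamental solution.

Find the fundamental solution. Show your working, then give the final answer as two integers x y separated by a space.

√267 → a₀=16, period (2,1,15,1,2,32); ℓ=6 even so k=5
k=0  a_k=16  p_k/q_k = 16/1
k=1  a_k=2  p_k/q_k = 33/2
k=2  a_k=1  p_k/q_k = 49/3
…
k=4  a_k=1  p_k/q_k = 817/50
k=5  a_k=2  p_k/q_k = 2402/147
→ (2402, 147).  Check: 2402²=5769604, 267·147²=5769603, difference 1.

2402 147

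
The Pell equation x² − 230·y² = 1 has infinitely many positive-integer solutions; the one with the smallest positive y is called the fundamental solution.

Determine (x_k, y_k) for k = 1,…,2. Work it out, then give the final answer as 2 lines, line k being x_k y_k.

91 6
16561 1092

d=230: √d = [15; 6,30] (ℓ=2, even), read p_1/q_1
step 0: (15, 1)  from 15·(1,0) + (0,1)
step 1: (91, 6)  from 6·(15,1) + (1,0)
(x₁, y₁) = (91, 6);  91² − 230·6² = 1 ✓
(x_2, y_2) = (91·91 + 230·6·6, 91·6 + 6·91) = (16561, 1092)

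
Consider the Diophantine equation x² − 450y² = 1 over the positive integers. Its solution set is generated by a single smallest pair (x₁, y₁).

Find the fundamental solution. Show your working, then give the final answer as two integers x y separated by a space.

19601 924

√450 → a₀=21, period (4,1,2,4,2,1,4,42); ℓ=8 even so k=7
a_0=21:  p_0=21·1+0=21,  q_0=21·0+1=1
…
a_3=2:  p_3=2·106+85=297,  q_3=2·5+4=14
a_4=4:  p_4=4·297+106=1294,  q_4=4·14+5=61
a_5=2:  p_5=2·1294+297=2885,  q_5=2·61+14=136
a_6=1:  p_6=1·2885+1294=4179,  q_6=1·136+61=197
a_7=4:  p_7=4·4179+2885=19601,  q_7=4·197+136=924
→ (19601, 924).  Check: 19601²=384199201, 450·924²=384199200, difference 1.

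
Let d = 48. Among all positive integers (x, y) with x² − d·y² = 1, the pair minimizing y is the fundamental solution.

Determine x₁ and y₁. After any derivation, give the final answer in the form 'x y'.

7 1

√48 = [6; 1,12, …], period ℓ=2 (even) → k=1
i=0: a=6 ⇒ p=6, q=1
i=1: a=1 ⇒ p=7, q=1
fundamental: x₁=7, y₁=1  (since 49 − 48·1 = 1)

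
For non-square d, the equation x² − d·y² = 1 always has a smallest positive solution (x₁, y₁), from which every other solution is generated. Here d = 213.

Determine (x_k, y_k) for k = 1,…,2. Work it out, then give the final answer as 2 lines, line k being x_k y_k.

[14; 1,1,2,6,1,8,1,6,2,1,1,28] for √213; ℓ=12 ⇒ convergent index 11
k=0  a_k=14  p_k/q_k = 14/1
k=1  a_k=1  p_k/q_k = 15/1
k=2  a_k=1  p_k/q_k = 29/2
k=3  a_k=2  p_k/q_k = 73/5
k=4  a_k=6  p_k/q_k = 467/32
…
k=6  a_k=8  p_k/q_k = 4787/328
k=7  a_k=1  p_k/q_k = 5327/365
k=8  a_k=6  p_k/q_k = 36749/2518
k=9  a_k=2  p_k/q_k = 78825/5401
k=10  a_k=1  p_k/q_k = 115574/7919
k=11  a_k=1  p_k/q_k = 194399/13320
→ (194399, 13320).  Check: 194399²=37790971201, 213·13320²=37790971200, difference 1.
(194399+13320√213)^2 = 75581942401 + 5178789360√213

194399 13320
75581942401 5178789360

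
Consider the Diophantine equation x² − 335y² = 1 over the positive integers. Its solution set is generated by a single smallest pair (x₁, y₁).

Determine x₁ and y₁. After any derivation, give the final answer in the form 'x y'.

d=335: √d = [18; 3,3,3,36] (ℓ=4, even), read p_3/q_3
i=0: a=18 ⇒ p=18, q=1
i=1: a=3 ⇒ p=55, q=3
i=2: a=3 ⇒ p=183, q=10
i=3: a=3 ⇒ p=604, q=33
fundamental: x₁=604, y₁=33  (since 364816 − 335·1089 = 1)

604 33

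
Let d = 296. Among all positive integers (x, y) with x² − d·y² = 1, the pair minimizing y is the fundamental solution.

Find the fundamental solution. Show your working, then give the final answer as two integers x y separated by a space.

[17; 4,1,7,1,4,34] for √296; ℓ=6 ⇒ convergent index 5
k=0  a_k=17  p_k/q_k = 17/1
k=1  a_k=4  p_k/q_k = 69/4
k=2  a_k=1  p_k/q_k = 86/5
k=3  a_k=7  p_k/q_k = 671/39
k=4  a_k=1  p_k/q_k = 757/44
k=5  a_k=4  p_k/q_k = 3699/215
fundamental: x₁=3699, y₁=215  (since 13682601 − 296·46225 = 1)

3699 215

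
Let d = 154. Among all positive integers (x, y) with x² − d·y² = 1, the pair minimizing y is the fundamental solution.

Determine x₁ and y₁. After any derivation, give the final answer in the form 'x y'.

21295 1716

[12; 2,2,3,1,2,1,3,2,2,24] for √154; ℓ=10 ⇒ convergent index 9
i=0: a=12 ⇒ p=12, q=1
i=1: a=2 ⇒ p=25, q=2
i=2: a=2 ⇒ p=62, q=5
i=3: a=3 ⇒ p=211, q=17
i=4: a=1 ⇒ p=273, q=22
i=5: a=2 ⇒ p=757, q=61
i=6: a=1 ⇒ p=1030, q=83
…
i=8: a=2 ⇒ p=8724, q=703
i=9: a=2 ⇒ p=21295, q=1716
→ (21295, 1716).  Check: 21295²=453477025, 154·1716²=453477024, difference 1.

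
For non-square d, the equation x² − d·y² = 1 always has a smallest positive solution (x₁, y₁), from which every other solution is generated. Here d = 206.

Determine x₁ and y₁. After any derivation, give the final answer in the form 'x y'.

√206 = [14; 2,1,5,14,5,1,2,28, …], period ℓ=8 (even) → k=7
k=0  a_k=14  p_k/q_k = 14/1
…
k=2  a_k=1  p_k/q_k = 43/3
k=3  a_k=5  p_k/q_k = 244/17
…
k=6  a_k=1  p_k/q_k = 20998/1463
k=7  a_k=2  p_k/q_k = 59535/4148
→ (59535, 4148).  Check: 59535²=3544416225, 206·4148²=3544416224, difference 1.

59535 4148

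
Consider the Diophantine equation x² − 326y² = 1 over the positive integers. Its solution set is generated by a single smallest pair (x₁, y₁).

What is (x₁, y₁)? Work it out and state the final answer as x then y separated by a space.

325 18

d=326: √d = [18; 18,36] (ℓ=2, even), read p_1/q_1
a_0=18:  p_0=18·1+0=18,  q_0=18·0+1=1
a_1=18:  p_1=18·18+1=325,  q_1=18·1+0=18
fundamental: x₁=325, y₁=18  (since 105625 − 326·324 = 1)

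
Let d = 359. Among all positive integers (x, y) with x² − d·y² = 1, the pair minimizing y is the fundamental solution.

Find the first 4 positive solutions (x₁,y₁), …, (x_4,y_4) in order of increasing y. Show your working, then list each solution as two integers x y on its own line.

360 19
259199 13680
186622920 9849581
134368243201 7091684640

d=359: √d = [18; 1,17,1,36] (ℓ=4, even), read p_3/q_3
a_0=18:  p_0=18·1+0=18,  q_0=18·0+1=1
…
a_2=17:  p_2=17·19+18=341,  q_2=17·1+1=18
a_3=1:  p_3=1·341+19=360,  q_3=1·18+1=19
fundamental: x₁=360, y₁=19  (since 129600 − 359·361 = 1)
(360+19√359)^2 = 259199 + 13680√359
(360+19√359)^3 = 186622920 + 9849581√359
(360+19√359)^4 = 134368243201 + 7091684640√359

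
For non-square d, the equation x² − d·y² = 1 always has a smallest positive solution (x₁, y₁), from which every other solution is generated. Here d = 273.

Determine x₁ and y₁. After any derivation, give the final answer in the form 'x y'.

√273 = [16; 1,1,10,1,1,32, …], period ℓ=6 (even) → k=5
a_0=16:  p_0=16·1+0=16,  q_0=16·0+1=1
…
a_4=1:  p_4=1·347+33=380,  q_4=1·21+2=23
a_5=1:  p_5=1·380+347=727,  q_5=1·23+21=44
fundamental: x₁=727, y₁=44  (since 528529 − 273·1936 = 1)

727 44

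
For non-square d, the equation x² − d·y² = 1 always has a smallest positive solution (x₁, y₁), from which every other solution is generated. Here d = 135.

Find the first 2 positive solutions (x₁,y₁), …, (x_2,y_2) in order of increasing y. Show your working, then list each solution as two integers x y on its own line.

244 21
119071 10248

[11; 1,1,1,1,1,1,1,22] for √135; ℓ=8 ⇒ convergent index 7
a_0=11:  p_0=11·1+0=11,  q_0=11·0+1=1
a_1=1:  p_1=1·11+1=12,  q_1=1·1+0=1
…
a_4=1:  p_4=1·35+23=58,  q_4=1·3+2=5
…
a_6=1:  p_6=1·93+58=151,  q_6=1·8+5=13
a_7=1:  p_7=1·151+93=244,  q_7=1·13+8=21
fundamental: x₁=244, y₁=21  (since 59536 − 135·441 = 1)
(244+21√135)^2 = 119071 + 10248√135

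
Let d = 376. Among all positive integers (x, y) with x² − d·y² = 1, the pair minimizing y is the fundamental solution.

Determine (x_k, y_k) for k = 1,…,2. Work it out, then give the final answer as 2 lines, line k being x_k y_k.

[19; 2,1,1,3,1,…,1,2,38] for √376; ℓ=16 ⇒ convergent index 15
step 0: (19, 1)  from 19·(1,0) + (0,1)
step 1: (39, 2)  from 2·(19,1) + (1,0)
…
step 3: (97, 5)  from 1·(58,3) + (39,2)
step 4: (349, 18)  from 3·(97,5) + (58,3)
step 5: (446, 23)  from 1·(349,18) + (97,5)
…
step 7: (2928, 151)  from 2·(1241,64) + (446,23)
…
step 9: (28834, 1487)  from 2·(12953,668) + (2928,151)
…
step 11: (99455, 5129)  from 1·(70621,3642) + (28834,1487)
step 12: (368986, 19029)  from 3·(99455,5129) + (70621,3642)
…
step 14: (837427, 43187)  from 1·(468441,24158) + (368986,19029)
step 15: (2143295, 110532)  from 2·(837427,43187) + (468441,24158)
(x₁, y₁) = (2143295, 110532);  2143295² − 376·110532² = 1 ✓
n=2: (2143295,110532)∘(2143295,110532) = (2143295·2143295+376·110532·110532, 2143295·110532+110532·2143295) = (9187426914049,473805365880)

2143295 110532
9187426914049 473805365880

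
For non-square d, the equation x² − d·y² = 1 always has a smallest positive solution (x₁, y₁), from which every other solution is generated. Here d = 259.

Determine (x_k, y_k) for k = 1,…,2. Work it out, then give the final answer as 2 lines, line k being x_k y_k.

[16; 10,1,2,3,4,3,2,1,10,32] for √259; ℓ=10 ⇒ convergent index 9
step 0: (16, 1)  from 16·(1,0) + (0,1)
step 1: (161, 10)  from 10·(16,1) + (1,0)
…
step 3: (515, 32)  from 2·(177,11) + (161,10)
step 4: (1722, 107)  from 3·(515,32) + (177,11)
…
step 7: (55265, 3434)  from 2·(23931,1487) + (7403,460)
step 8: (79196, 4921)  from 1·(55265,3434) + (23931,1487)
step 9: (847225, 52644)  from 10·(79196,4921) + (55265,3434)
→ (847225, 52644).  Check: 847225²=717790200625, 259·52644²=717790200624, difference 1.
k=2:  x_2 = 847225·847225+259·52644·52644 = 1435580401249,  y_2 = 847225·52644+52644·847225 = 89202625800

847225 52644
1435580401249 89202625800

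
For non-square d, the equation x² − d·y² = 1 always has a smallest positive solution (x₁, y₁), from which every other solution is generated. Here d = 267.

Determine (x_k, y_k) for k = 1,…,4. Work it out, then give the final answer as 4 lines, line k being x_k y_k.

2402 147
11539207 706188
55434348026 3392527005
266306596377697 16297699025832

[16; 2,1,15,1,2,32] for √267; ℓ=6 ⇒ convergent index 5
step 0: (16, 1)  from 16·(1,0) + (0,1)
step 1: (33, 2)  from 2·(16,1) + (1,0)
…
step 4: (817, 50)  from 1·(768,47) + (49,3)
step 5: (2402, 147)  from 2·(817,50) + (768,47)
→ (2402, 147).  Check: 2402²=5769604, 267·147²=5769603, difference 1.
(2402+147√267)^2 = 11539207 + 706188√267
(2402+147√267)^3 = 55434348026 + 3392527005√267
(2402+147√267)^4 = 266306596377697 + 16297699025832√267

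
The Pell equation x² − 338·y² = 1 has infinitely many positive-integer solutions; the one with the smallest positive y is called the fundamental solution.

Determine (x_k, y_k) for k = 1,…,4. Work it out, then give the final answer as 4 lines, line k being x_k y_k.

114243 6214
26102926097 1419812004
5964153172084899 324407165539730
1362725501650887306817 74122495624090936776

d=338: √d = [18; 2,1,1,2,36] (ℓ=5, odd), read p_9/q_9
step 0: (18, 1)  from 18·(1,0) + (0,1)
step 1: (37, 2)  from 2·(18,1) + (1,0)
step 2: (55, 3)  from 1·(37,2) + (18,1)
…
step 6: (17631, 959)  from 2·(8696,473) + (239,13)
…
step 8: (43958, 2391)  from 1·(26327,1432) + (17631,959)
step 9: (114243, 6214)  from 2·(43958,2391) + (26327,1432)
fundamental: x₁=114243, y₁=6214  (since 13051463049 − 338·38613796 = 1)
n=2: (114243,6214)∘(114243,6214) = (114243·114243+338·6214·6214, 114243·6214+6214·114243) = (26102926097,1419812004)
n=3: (26102926097,1419812004)∘(114243,6214) = (114243·26102926097+338·6214·1419812004, 114243·1419812004+6214·26102926097) = (5964153172084899,324407165539730)
n=4: (5964153172084899,324407165539730)∘(114243,6214) = (114243·5964153172084899+338·6214·324407165539730, 114243·324407165539730+6214·5964153172084899) = (1362725501650887306817,74122495624090936776)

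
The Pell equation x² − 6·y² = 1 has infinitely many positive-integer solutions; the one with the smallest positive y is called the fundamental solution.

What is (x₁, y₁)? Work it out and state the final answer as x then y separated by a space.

√6 = [2; 2,4, …], period ℓ=2 (even) → k=1
step 0: (2, 1)  from 2·(1,0) + (0,1)
step 1: (5, 2)  from 2·(2,1) + (1,0)
fundamental: x₁=5, y₁=2  (since 25 − 6·4 = 1)

5 2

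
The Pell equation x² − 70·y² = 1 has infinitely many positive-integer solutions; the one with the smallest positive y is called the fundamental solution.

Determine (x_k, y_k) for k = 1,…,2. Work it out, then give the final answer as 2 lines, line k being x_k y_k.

√70 → a₀=8, period (2,1,2,1,2,16); ℓ=6 even so k=5
step 0: (8, 1)  from 8·(1,0) + (0,1)
…
step 3: (67, 8)  from 2·(25,3) + (17,2)
step 4: (92, 11)  from 1·(67,8) + (25,3)
step 5: (251, 30)  from 2·(92,11) + (67,8)
(x₁, y₁) = (251, 30);  251² − 70·30² = 1 ✓
n=2: (251,30)∘(251,30) = (251·251+70·30·30, 251·30+30·251) = (126001,15060)

251 30
126001 15060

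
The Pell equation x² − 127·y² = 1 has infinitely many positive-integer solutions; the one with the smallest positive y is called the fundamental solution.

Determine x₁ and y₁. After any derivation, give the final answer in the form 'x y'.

√127 = [11; 3,1,2,2,7,11,7,2,2,1,3,22, …], period ℓ=12 (even) → k=11
a_0=11:  p_0=11·1+0=11,  q_0=11·0+1=1
…
a_2=1:  p_2=1·34+11=45,  q_2=1·3+1=4
…
a_4=2:  p_4=2·124+45=293,  q_4=2·11+4=26
…
a_6=11:  p_6=11·2175+293=24218,  q_6=11·193+26=2149
…
a_8=2:  p_8=2·171701+24218=367620,  q_8=2·15236+2149=32621
…
a_10=1:  p_10=1·906941+367620=1274561,  q_10=1·80478+32621=113099
a_11=3:  p_11=3·1274561+906941=4730624,  q_11=3·113099+80478=419775
(x₁, y₁) = (4730624, 419775);  4730624² − 127·419775² = 1 ✓

4730624 419775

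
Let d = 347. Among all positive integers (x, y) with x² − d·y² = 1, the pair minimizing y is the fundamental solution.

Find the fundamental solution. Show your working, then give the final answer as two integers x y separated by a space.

641602 34443

[18; 1,1,1,2,4,…,1,1,36] for √347; ℓ=14 ⇒ convergent index 13
k=0  a_k=18  p_k/q_k = 18/1
…
k=3  a_k=1  p_k/q_k = 56/3
…
k=7  a_k=17  p_k/q_k = 14269/766
k=8  a_k=1  p_k/q_k = 15070/809
…
k=11  a_k=1  p_k/q_k = 238717/12815
k=12  a_k=1  p_k/q_k = 402885/21628
k=13  a_k=1  p_k/q_k = 641602/34443
(x₁, y₁) = (641602, 34443);  641602² − 347·34443² = 1 ✓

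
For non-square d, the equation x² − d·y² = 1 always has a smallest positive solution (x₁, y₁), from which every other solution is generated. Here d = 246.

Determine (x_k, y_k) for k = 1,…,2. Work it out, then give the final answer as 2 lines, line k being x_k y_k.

88805 5662
15772656049 1005627820

d=246: √d = [15; 1,2,5,1,14,1,5,2,1,30] (ℓ=10, even), read p_9/q_9
k=0  a_k=15  p_k/q_k = 15/1
…
k=2  a_k=2  p_k/q_k = 47/3
k=3  a_k=5  p_k/q_k = 251/16
k=4  a_k=1  p_k/q_k = 298/19
…
k=8  a_k=2  p_k/q_k = 60777/3875
k=9  a_k=1  p_k/q_k = 88805/5662
(x₁, y₁) = (88805, 5662);  88805² − 246·5662² = 1 ✓
(x_2, y_2) = (88805·88805 + 246·5662·5662, 88805·5662 + 5662·88805) = (15772656049, 1005627820)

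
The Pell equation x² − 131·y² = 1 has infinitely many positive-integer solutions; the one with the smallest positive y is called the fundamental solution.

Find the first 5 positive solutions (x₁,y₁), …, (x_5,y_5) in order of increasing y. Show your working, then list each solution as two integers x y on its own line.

10610 927
225144199 19670940
4777559892170 417417345873
101379820686703201 8857596059754120
2151279790194282033050 187958187970565080527

√131 = [11; 2,4,11,4,2,22, …], period ℓ=6 (even) → k=5
a_0=11:  p_0=11·1+0=11,  q_0=11·0+1=1
…
a_4=4:  p_4=4·1156+103=4727,  q_4=4·101+9=413
a_5=2:  p_5=2·4727+1156=10610,  q_5=2·413+101=927
→ (10610, 927).  Check: 10610²=112572100, 131·927²=112572099, difference 1.
(x_2, y_2) = (10610·10610 + 131·927·927, 10610·927 + 927·10610) = (225144199, 19670940)
(x_3, y_3) = (10610·225144199 + 131·927·19670940, 10610·19670940 + 927·225144199) = (4777559892170, 417417345873)
(x_4, y_4) = (10610·4777559892170 + 131·927·417417345873, 10610·417417345873 + 927·4777559892170) = (101379820686703201, 8857596059754120)
(x_5, y_5) = (10610·101379820686703201 + 131·927·8857596059754120, 10610·8857596059754120 + 927·101379820686703201) = (2151279790194282033050, 187958187970565080527)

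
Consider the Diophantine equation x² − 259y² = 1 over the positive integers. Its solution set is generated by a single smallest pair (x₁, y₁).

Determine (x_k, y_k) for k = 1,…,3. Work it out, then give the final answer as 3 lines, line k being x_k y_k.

847225 52644
1435580401249 89202625800
2432519210895520825 151149389286757356

√259 → a₀=16, period (10,1,2,3,4,3,2,1,10,32); ℓ=10 even so k=9
a_0=16:  p_0=16·1+0=16,  q_0=16·0+1=1
a_1=10:  p_1=10·16+1=161,  q_1=10·1+0=10
a_2=1:  p_2=1·161+16=177,  q_2=1·10+1=11
…
a_4=3:  p_4=3·515+177=1722,  q_4=3·32+11=107
…
a_8=1:  p_8=1·55265+23931=79196,  q_8=1·3434+1487=4921
a_9=10:  p_9=10·79196+55265=847225,  q_9=10·4921+3434=52644
→ (847225, 52644).  Check: 847225²=717790200625, 259·52644²=717790200624, difference 1.
(x_2, y_2) = (847225·847225 + 259·52644·52644, 847225·52644 + 52644·847225) = (1435580401249, 89202625800)
(x_3, y_3) = (847225·1435580401249 + 259·52644·89202625800, 847225·89202625800 + 52644·1435580401249) = (2432519210895520825, 151149389286757356)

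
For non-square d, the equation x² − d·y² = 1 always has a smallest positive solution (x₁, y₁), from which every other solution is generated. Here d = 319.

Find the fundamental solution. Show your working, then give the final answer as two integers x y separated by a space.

d=319: √d = [17; 1,6,5,1,4,…,6,1,34] (ℓ=14, even), read p_13/q_13
a_0=17:  p_0=17·1+0=17,  q_0=17·0+1=1
…
a_2=6:  p_2=6·18+17=125,  q_2=6·1+1=7
…
a_5=4:  p_5=4·768+643=3715,  q_5=4·43+36=208
a_6=3:  p_6=3·3715+768=11913,  q_6=3·208+43=667
a_7=1:  p_7=1·11913+3715=15628,  q_7=1·667+208=875
…
a_12=6:  p_12=6·1798881+309613=11102899,  q_12=6·100718+17335=621643
a_13=1:  p_13=1·11102899+1798881=12901780,  q_13=1·621643+100718=722361
→ (12901780, 722361).  Check: 12901780²=166455927168400, 319·722361²=166455927168399, difference 1.

12901780 722361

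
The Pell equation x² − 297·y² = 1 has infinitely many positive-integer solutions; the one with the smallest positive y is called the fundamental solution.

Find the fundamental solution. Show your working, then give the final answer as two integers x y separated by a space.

√297 → a₀=17, period (4,3,1,1,2,1,1,3,4,34); ℓ=10 even so k=9
k=0  a_k=17  p_k/q_k = 17/1
…
k=2  a_k=3  p_k/q_k = 224/13
…
k=7  a_k=1  p_k/q_k = 3171/184
k=8  a_k=3  p_k/q_k = 11357/659
k=9  a_k=4  p_k/q_k = 48599/2820
(x₁, y₁) = (48599, 2820);  48599² − 297·2820² = 1 ✓

48599 2820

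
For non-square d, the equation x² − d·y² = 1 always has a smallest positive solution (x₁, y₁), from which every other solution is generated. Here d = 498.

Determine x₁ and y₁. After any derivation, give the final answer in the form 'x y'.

179777 8056

d=498: √d = [22; 3,6,22,6,3,44] (ℓ=6, even), read p_5/q_5
k=0  a_k=22  p_k/q_k = 22/1
k=1  a_k=3  p_k/q_k = 67/3
…
k=4  a_k=6  p_k/q_k = 56794/2545
k=5  a_k=3  p_k/q_k = 179777/8056
fundamental: x₁=179777, y₁=8056  (since 32319769729 − 498·64899136 = 1)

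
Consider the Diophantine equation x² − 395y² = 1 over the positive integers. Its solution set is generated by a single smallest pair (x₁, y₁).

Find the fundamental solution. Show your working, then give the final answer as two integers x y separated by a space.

√395 = [19; 1,6,1,38, …], period ℓ=4 (even) → k=3
a_0=19:  p_0=19·1+0=19,  q_0=19·0+1=1
…
a_2=6:  p_2=6·20+19=139,  q_2=6·1+1=7
a_3=1:  p_3=1·139+20=159,  q_3=1·7+1=8
fundamental: x₁=159, y₁=8  (since 25281 − 395·64 = 1)

159 8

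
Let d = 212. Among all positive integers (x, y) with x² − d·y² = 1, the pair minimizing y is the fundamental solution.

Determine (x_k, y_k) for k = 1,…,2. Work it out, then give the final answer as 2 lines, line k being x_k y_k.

√212 → a₀=14, period (1,1,3,1,1,…,1,1,28); ℓ=14 even so k=13
step 0: (14, 1)  from 14·(1,0) + (0,1)
step 1: (15, 1)  from 1·(14,1) + (1,0)
step 2: (29, 2)  from 1·(15,1) + (14,1)
step 3: (102, 7)  from 3·(29,2) + (15,1)
…
step 8: (2781, 191)  from 1·(2417,166) + (364,25)
…
step 12: (37114, 2549)  from 1·(29135,2001) + (7979,548)
step 13: (66249, 4550)  from 1·(37114,2549) + (29135,2001)
→ (66249, 4550).  Check: 66249²=4388930001, 212·4550²=4388930000, difference 1.
n=2: (66249,4550)∘(66249,4550) = (66249·66249+212·4550·4550, 66249·4550+4550·66249) = (8777860001,602865900)

66249 4550
8777860001 602865900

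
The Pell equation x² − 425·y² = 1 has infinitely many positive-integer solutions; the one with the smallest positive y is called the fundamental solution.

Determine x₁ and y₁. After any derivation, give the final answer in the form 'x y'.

143649 6968

[20; 1,1,1,1,1,1,40] for √425; ℓ=7 ⇒ convergent index 13
step 0: (20, 1)  from 20·(1,0) + (0,1)
step 1: (21, 1)  from 1·(20,1) + (1,0)
step 2: (41, 2)  from 1·(21,1) + (20,1)
…
step 4: (103, 5)  from 1·(62,3) + (41,2)
…
step 6: (268, 13)  from 1·(165,8) + (103,5)
…
step 8: (11153, 541)  from 1·(10885,528) + (268,13)
step 9: (22038, 1069)  from 1·(11153,541) + (10885,528)
…
step 11: (55229, 2679)  from 1·(33191,1610) + (22038,1069)
step 12: (88420, 4289)  from 1·(55229,2679) + (33191,1610)
step 13: (143649, 6968)  from 1·(88420,4289) + (55229,2679)
→ (143649, 6968).  Check: 143649²=20635035201, 425·6968²=20635035200, difference 1.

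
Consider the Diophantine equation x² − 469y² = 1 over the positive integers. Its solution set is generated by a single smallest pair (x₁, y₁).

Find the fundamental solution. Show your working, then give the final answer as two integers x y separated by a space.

d=469: √d = [21; 1,1,1,10,6,10,1,1,1,42] (ℓ=10, even), read p_9/q_9
a_0=21:  p_0=21·1+0=21,  q_0=21·0+1=1
a_1=1:  p_1=1·21+1=22,  q_1=1·1+0=1
a_2=1:  p_2=1·22+21=43,  q_2=1·1+1=2
a_3=1:  p_3=1·43+22=65,  q_3=1·2+1=3
a_4=10:  p_4=10·65+43=693,  q_4=10·3+2=32
…
a_6=10:  p_6=10·4223+693=42923,  q_6=10·195+32=1982
…
a_8=1:  p_8=1·47146+42923=90069,  q_8=1·2177+1982=4159
a_9=1:  p_9=1·90069+47146=137215,  q_9=1·4159+2177=6336
fundamental: x₁=137215, y₁=6336  (since 18827956225 − 469·40144896 = 1)

137215 6336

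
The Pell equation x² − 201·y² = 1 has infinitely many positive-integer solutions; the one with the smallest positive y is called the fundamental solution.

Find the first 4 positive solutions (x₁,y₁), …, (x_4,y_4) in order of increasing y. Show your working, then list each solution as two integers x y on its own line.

515095 36332
530645718049 37428863080
546665912276384215 38558840456348868
563169756167477608732801 39722931849688611461840

√201 → a₀=14, period (5,1,1,1,2,…,1,5,28); ℓ=14 even so k=13
i=0: a=14 ⇒ p=14, q=1
…
i=3: a=1 ⇒ p=156, q=11
i=4: a=1 ⇒ p=241, q=17
…
i=8: a=1 ⇒ p=8549, q=603
i=9: a=2 ⇒ p=24768, q=1747
…
i=11: a=1 ⇒ p=58085, q=4097
i=12: a=1 ⇒ p=91402, q=6447
i=13: a=5 ⇒ p=515095, q=36332
→ (515095, 36332).  Check: 515095²=265322859025, 201·36332²=265322859024, difference 1.
(x_2, y_2) = (515095·515095 + 201·36332·36332, 515095·36332 + 36332·515095) = (530645718049, 37428863080)
(x_3, y_3) = (515095·530645718049 + 201·36332·37428863080, 515095·37428863080 + 36332·530645718049) = (546665912276384215, 38558840456348868)
(x_4, y_4) = (515095·546665912276384215 + 201·36332·38558840456348868, 515095·38558840456348868 + 36332·546665912276384215) = (563169756167477608732801, 39722931849688611461840)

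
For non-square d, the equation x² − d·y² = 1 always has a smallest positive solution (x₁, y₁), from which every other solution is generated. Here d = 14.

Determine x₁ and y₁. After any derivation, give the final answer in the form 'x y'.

d=14: √d = [3; 1,2,1,6] (ℓ=4, even), read p_3/q_3
k=0  a_k=3  p_k/q_k = 3/1
k=1  a_k=1  p_k/q_k = 4/1
k=2  a_k=2  p_k/q_k = 11/3
k=3  a_k=1  p_k/q_k = 15/4
fundamental: x₁=15, y₁=4  (since 225 − 14·16 = 1)

15 4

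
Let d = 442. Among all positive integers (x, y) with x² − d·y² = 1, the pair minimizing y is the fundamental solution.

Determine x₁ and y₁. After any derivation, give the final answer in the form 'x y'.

√442 = [21; 42, …], period ℓ=1 (odd) → k=1
k=0  a_k=21  p_k/q_k = 21/1
k=1  a_k=42  p_k/q_k = 883/42
→ (883, 42).  Check: 883²=779689, 442·42²=779688, difference 1.

883 42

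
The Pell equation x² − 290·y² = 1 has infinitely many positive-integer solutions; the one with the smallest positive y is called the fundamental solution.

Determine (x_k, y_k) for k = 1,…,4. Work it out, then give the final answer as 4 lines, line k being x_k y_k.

579 34
670481 39372
776416419 45592742
899089542721 52796355864

√290 = [17; 34, …], period ℓ=1 (odd) → k=1
step 0: (17, 1)  from 17·(1,0) + (0,1)
step 1: (579, 34)  from 34·(17,1) + (1,0)
→ (579, 34).  Check: 579²=335241, 290·34²=335240, difference 1.
k=2:  x_2 = 579·579+290·34·34 = 670481,  y_2 = 579·34+34·579 = 39372
k=3:  x_3 = 579·670481+290·34·39372 = 776416419,  y_3 = 579·39372+34·670481 = 45592742
k=4:  x_4 = 579·776416419+290·34·45592742 = 899089542721,  y_4 = 579·45592742+34·776416419 = 52796355864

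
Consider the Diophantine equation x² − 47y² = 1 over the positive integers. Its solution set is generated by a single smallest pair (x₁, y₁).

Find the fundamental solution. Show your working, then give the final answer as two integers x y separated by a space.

√47 → a₀=6, period (1,5,1,12); ℓ=4 even so k=3
a_0=6:  p_0=6·1+0=6,  q_0=6·0+1=1
a_1=1:  p_1=1·6+1=7,  q_1=1·1+0=1
a_2=5:  p_2=5·7+6=41,  q_2=5·1+1=6
a_3=1:  p_3=1·41+7=48,  q_3=1·6+1=7
fundamental: x₁=48, y₁=7  (since 2304 − 47·49 = 1)

48 7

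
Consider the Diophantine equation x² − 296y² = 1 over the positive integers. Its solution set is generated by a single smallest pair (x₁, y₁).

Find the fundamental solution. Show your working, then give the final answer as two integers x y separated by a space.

√296 = [17; 4,1,7,1,4,34, …], period ℓ=6 (even) → k=5
i=0: a=17 ⇒ p=17, q=1
…
i=2: a=1 ⇒ p=86, q=5
i=3: a=7 ⇒ p=671, q=39
i=4: a=1 ⇒ p=757, q=44
i=5: a=4 ⇒ p=3699, q=215
(x₁, y₁) = (3699, 215);  3699² − 296·215² = 1 ✓

3699 215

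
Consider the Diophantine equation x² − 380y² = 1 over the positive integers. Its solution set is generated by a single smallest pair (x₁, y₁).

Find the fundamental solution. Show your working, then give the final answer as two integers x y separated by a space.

d=380: √d = [19; 2,38] (ℓ=2, even), read p_1/q_1
step 0: (19, 1)  from 19·(1,0) + (0,1)
step 1: (39, 2)  from 2·(19,1) + (1,0)
→ (39, 2).  Check: 39²=1521, 380·2²=1520, difference 1.

39 2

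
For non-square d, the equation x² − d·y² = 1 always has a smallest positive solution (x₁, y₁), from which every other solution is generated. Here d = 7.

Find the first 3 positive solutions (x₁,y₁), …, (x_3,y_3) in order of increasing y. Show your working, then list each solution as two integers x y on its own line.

8 3
127 48
2024 765

d=7: √d = [2; 1,1,1,4] (ℓ=4, even), read p_3/q_3
a_0=2:  p_0=2·1+0=2,  q_0=2·0+1=1
…
a_2=1:  p_2=1·3+2=5,  q_2=1·1+1=2
a_3=1:  p_3=1·5+3=8,  q_3=1·2+1=3
(x₁, y₁) = (8, 3);  8² − 7·3² = 1 ✓
(x_2, y_2) = (8·8 + 7·3·3, 8·3 + 3·8) = (127, 48)
(x_3, y_3) = (8·127 + 7·3·48, 8·48 + 3·127) = (2024, 765)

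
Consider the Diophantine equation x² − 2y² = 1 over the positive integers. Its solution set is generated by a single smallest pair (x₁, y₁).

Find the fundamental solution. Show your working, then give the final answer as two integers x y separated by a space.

[1; 2] for √2; ℓ=1 ⇒ convergent index 1
i=0: a=1 ⇒ p=1, q=1
i=1: a=2 ⇒ p=3, q=2
(x₁, y₁) = (3, 2);  3² − 2·2² = 1 ✓

3 2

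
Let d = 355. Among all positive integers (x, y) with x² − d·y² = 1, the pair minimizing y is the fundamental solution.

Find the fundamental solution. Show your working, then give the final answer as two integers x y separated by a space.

√355 → a₀=18, period (1,5,3,3,1,6,1,3,3,5,1,36); ℓ=12 even so k=11
step 0: (18, 1)  from 18·(1,0) + (0,1)
…
step 2: (113, 6)  from 5·(19,1) + (18,1)
…
step 4: (1187, 63)  from 3·(358,19) + (113,6)
…
step 6: (10457, 555)  from 6·(1545,82) + (1187,63)
…
step 8: (46463, 2466)  from 3·(12002,637) + (10457,555)
step 9: (151391, 8035)  from 3·(46463,2466) + (12002,637)
step 10: (803418, 42641)  from 5·(151391,8035) + (46463,2466)
step 11: (954809, 50676)  from 1·(803418,42641) + (151391,8035)
→ (954809, 50676).  Check: 954809²=911660226481, 355·50676²=911660226480, difference 1.

954809 50676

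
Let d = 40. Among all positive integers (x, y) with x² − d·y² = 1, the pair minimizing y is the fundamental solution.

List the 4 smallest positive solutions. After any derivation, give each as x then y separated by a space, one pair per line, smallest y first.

√40 → a₀=6, period (3,12); ℓ=2 even so k=1
step 0: (6, 1)  from 6·(1,0) + (0,1)
step 1: (19, 3)  from 3·(6,1) + (1,0)
(x₁, y₁) = (19, 3);  19² − 40·3² = 1 ✓
k=2:  x_2 = 19·19+40·3·3 = 721,  y_2 = 19·3+3·19 = 114
k=3:  x_3 = 19·721+40·3·114 = 27379,  y_3 = 19·114+3·721 = 4329
k=4:  x_4 = 19·27379+40·3·4329 = 1039681,  y_4 = 19·4329+3·27379 = 164388

19 3
721 114
27379 4329
1039681 164388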